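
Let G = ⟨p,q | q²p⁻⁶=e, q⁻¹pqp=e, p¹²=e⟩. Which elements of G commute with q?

⟨q⟩ ⊆ C_G(q) since powers of q commute with q; so |C_G(q)| ≥ |⟨q⟩| = 4.
By orbit–stabilizer, |C_G(q)| = |G| / |conj. class of q| = 24 / 6 = 4.
The 4 elements commuting with q are {e, p⁶, q, q⁻¹}.

Answer: {e, p⁶, q, q⁻¹}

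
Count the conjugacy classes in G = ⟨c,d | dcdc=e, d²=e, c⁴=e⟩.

The conjugacy classes (representative and size) are:
  [e] (size 1), [c] (size 2), [c²] (size 1), [c²d] (size 2), [c³d] (size 2).
Class equation: 1 + 2 + 1 + 2 + 2 = 8 = |G|. So G has 5 conjugacy classes.

Answer: 5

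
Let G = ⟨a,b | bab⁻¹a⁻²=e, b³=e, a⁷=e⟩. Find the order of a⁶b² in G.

Compute successive powers until reaching e:
  (a⁶b²)¹ = a⁶b², (a⁶b²)² = a²b, (a⁶b²)³ = e.
The smallest positive k with (a⁶b²)ᵏ = e is 3.

Answer: 3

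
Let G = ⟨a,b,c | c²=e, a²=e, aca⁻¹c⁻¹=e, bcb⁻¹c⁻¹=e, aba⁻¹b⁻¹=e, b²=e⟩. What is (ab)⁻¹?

The order of (ab) is 2 (smallest k with (ab)ᵏ = e), so (ab)⁻¹ = (ab)¹ = ab.
Check: (ab) · (ab) → (ab) · a = b;   b · b = e, giving e as required.

Answer: ab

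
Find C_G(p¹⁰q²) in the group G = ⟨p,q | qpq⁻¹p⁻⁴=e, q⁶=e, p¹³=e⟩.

⟨p¹⁰q²⟩ ⊆ C_G(p¹⁰q²) since powers of p¹⁰q² commute with p¹⁰q²; so |C_G(p¹⁰q²)| ≥ |⟨p¹⁰q²⟩| = 3.
By orbit–stabilizer, |C_G(p¹⁰q²)| = |G| / |conj. class of p¹⁰q²| = 78 / 13 = 6.
The 6 elements commuting with p¹⁰q² are {e, pq⁴, p²q, p³q³, p⁶q⁵, p¹⁰q²}.

Answer: {e, pq⁴, p²q, p³q³, p⁶q⁵, p¹⁰q²}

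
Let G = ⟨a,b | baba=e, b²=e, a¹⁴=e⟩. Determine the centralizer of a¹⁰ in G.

⟨a¹⁰⟩ ⊆ C_G(a¹⁰) since powers of a¹⁰ commute with a¹⁰; so |C_G(a¹⁰)| ≥ |⟨a¹⁰⟩| = 7.
By orbit–stabilizer, |C_G(a¹⁰)| = |G| / |conj. class of a¹⁰| = 28 / 2 = 14.
The 14 elements commuting with a¹⁰ are {e, a, a², a³, a⁴, a⁵, a⁶, a⁷, a⁸, a⁹, a¹⁰, a¹¹, a¹², a¹³}.

Answer: {e, a, a², a³, a⁴, a⁵, a⁶, a⁷, a⁸, a⁹, a¹⁰, a¹¹, a¹², a¹³}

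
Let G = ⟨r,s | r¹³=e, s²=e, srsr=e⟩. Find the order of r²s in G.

Compute successive powers until reaching e:
  (r²s)¹ = r²s, (r²s)² = e.
The smallest positive k with (r²s)ᵏ = e is 2.

Answer: 2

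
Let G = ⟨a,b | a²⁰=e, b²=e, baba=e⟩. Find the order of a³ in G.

Compute successive powers until reaching e:
  (a³)¹ = a³, (a³)² = a⁶, (a³)³ = a⁹, (a³)⁴ = a¹², (a³)⁵ = a¹⁵, (a³)⁶ = a¹⁸, (a³)⁷ = a, (a³)⁸ = a⁴, (a³)⁹ = a⁷, (a³)¹⁰ = a¹⁰, (a³)¹¹ = a¹³, (a³)¹² = a¹⁶, (a³)¹³ = a¹⁹, (a³)¹⁴ = a², (a³)¹⁵ = a⁵, (a³)¹⁶ = a⁸, (a³)¹⁷ = a¹¹, (a³)¹⁸ = a¹⁴, (a³)¹⁹ = a¹⁷, (a³)²⁰ = e.
The smallest positive k with (a³)ᵏ = e is 20.

Answer: 20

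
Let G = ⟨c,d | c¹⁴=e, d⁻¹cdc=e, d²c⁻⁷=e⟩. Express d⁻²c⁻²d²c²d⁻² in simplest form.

Multiply left to right, reducing at each step:
  (c⁷) · c⁻² = c⁵
  (c⁵) · d² = c¹²
  (c¹²) · c² = e
  e · d⁻² = c⁷

Answer: c⁷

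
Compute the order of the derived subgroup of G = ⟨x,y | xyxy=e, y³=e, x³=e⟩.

G' = [G, G] is generated by all commutators. The generator-pair commutators are: [x, y] = xy²x.
The subgroup they normally generate is {e, xy, x²y², xy²x}, of order 4.
Check: |G/G'| = 12/4 = 3 is the order of the abelianisation.

Answer: 4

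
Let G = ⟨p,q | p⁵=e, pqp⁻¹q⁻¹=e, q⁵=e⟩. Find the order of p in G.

Compute successive powers until reaching e:
  p¹ = p, p² = p², p³ = p³, p⁴ = p⁴, p⁵ = e.
The smallest positive k with pᵏ = e is 5.

Answer: 5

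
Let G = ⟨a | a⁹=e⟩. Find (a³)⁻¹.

The order of (a³) is 3 (smallest k with (a³)ᵏ = e), so (a³)⁻¹ = (a³)² = a⁶.
Check: (a³) · (a⁶) → (a³) · a⁶ = e, giving e as required.

Answer: a⁶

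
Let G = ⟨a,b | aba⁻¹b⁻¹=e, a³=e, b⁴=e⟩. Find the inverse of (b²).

The order of (b²) is 2 (smallest k with (b²)ᵏ = e), so (b²)⁻¹ = (b²)¹ = b².
Check: (b²) · (b²) → (b²) · b² = e, giving e as required.

Answer: b²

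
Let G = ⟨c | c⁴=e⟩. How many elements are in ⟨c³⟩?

|⟨c³⟩| equals the order of c³. Compute successive powers until reaching e:
  (c³)¹ = c³, (c³)² = c², (c³)³ = c, (c³)⁴ = e.
The smallest positive k with (c³)ᵏ = e is 4, so |⟨c³⟩| = 4.

Answer: 4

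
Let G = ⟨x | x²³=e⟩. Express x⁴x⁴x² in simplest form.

Multiply left to right, reducing at each step:
  (x⁴) · x⁴ = x⁸
  (x⁸) · x² = x¹⁰

Answer: x¹⁰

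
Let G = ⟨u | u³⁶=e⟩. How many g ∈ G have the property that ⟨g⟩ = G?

G is cyclic of order 36. An element generates G iff its order is 36, and a cyclic group of order 36 has exactly φ(36) = 12 such elements.

Answer: 12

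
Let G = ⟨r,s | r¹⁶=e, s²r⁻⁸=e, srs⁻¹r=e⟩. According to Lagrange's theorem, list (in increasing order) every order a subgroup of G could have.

|G| = 32 = 2⁵. By Lagrange's theorem the order of any subgroup divides 32; the divisors of 32 are 1, 2, 4, 8, 16, 32.

Answer: 1, 2, 4, 8, 16, 32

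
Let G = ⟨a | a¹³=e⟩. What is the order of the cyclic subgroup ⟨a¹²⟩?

|⟨a¹²⟩| equals the order of a¹². Compute successive powers until reaching e:
  (a¹²)¹ = a¹², (a¹²)² = a¹¹, (a¹²)³ = a¹⁰, (a¹²)⁴ = a⁹, (a¹²)⁵ = a⁸, (a¹²)⁶ = a⁷, (a¹²)⁷ = a⁶, (a¹²)⁸ = a⁵, (a¹²)⁹ = a⁴, (a¹²)¹⁰ = a³, (a¹²)¹¹ = a², (a¹²)¹² = a, (a¹²)¹³ = e.
The smallest positive k with (a¹²)ᵏ = e is 13, so |⟨a¹²⟩| = 13.

Answer: 13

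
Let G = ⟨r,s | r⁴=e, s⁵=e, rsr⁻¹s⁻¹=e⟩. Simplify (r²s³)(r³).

Compute (r²s³) · (r³) by multiplying left to right and reducing via the relations at each step:
  (r²s³) · r³ = rs³

Answer: rs³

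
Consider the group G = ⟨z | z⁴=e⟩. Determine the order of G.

G is generated by a single element, so G is cyclic. The relator gives z⁴ = e and no smaller power is forced to be e, so the 4 powers {e, z, z², z³} are distinct. Hence |G| = 4.

Answer: 4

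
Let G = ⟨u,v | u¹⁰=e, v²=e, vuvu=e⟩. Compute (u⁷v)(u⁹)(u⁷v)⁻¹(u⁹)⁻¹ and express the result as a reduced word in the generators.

[(u⁷v), (u⁹)] = (u⁷v)·(u⁹)·(u⁷v)⁻¹·(u⁹)⁻¹.
  (u⁷v) · (u⁹) = u⁸v
  (u⁸v) · (u⁷v) = u
  u · u = u²

Answer: u²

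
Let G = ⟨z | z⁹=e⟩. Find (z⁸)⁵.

Compute successive powers of (z⁸), reducing at each step:
  (z⁸)²: (z⁸) · z⁸ = z⁷
  (z⁸)³: (z⁷) · z⁸ = z⁶
  (z⁸)⁴: (z⁶) · z⁸ = z⁵
  (z⁸)⁵: (z⁵) · z⁸ = z⁴

Answer: z⁴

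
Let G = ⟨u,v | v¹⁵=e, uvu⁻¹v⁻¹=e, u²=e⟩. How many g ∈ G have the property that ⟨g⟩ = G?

G is cyclic of order 30. An element generates G iff its order is 30, and a cyclic group of order 30 has exactly φ(30) = 8 such elements.

Answer: 8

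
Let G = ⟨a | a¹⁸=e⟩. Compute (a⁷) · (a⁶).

Compute (a⁷) · (a⁶) by multiplying left to right and reducing via the relations at each step:
  (a⁷) · a⁶ = a¹³

Answer: a¹³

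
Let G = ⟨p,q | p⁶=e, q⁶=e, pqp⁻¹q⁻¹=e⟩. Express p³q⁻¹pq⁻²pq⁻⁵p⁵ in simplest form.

Multiply left to right, reducing at each step:
  (p³) · q⁻¹ = p³q⁵
  (p³q⁵) · p = p⁴q⁵
  (p⁴q⁵) · q⁻² = p⁴q³
  (p⁴q³) · p = p⁵q³
  (p⁵q³) · q⁻⁵ = p⁵q⁴
  (p⁵q⁴) · p⁵ = p⁴q⁴

Answer: p⁴q⁴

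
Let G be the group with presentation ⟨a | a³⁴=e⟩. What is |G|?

G is generated by a single element, so G is cyclic. The relator gives a³⁴ = e and no smaller power is forced to be e, so the 34 powers {a, e, a², a³, a⁴, a⁵, a⁶, a⁷, a⁸, a⁹, a²², a²³, a²¹, a²⁰, a²⁴, a²⁵, a²⁶, a²⁷, a²⁸, a²⁹, a³², a³³, a³¹, a³⁰, a¹², a¹³, a¹¹, a¹⁰, a¹⁴, a¹⁵, a¹⁶, a¹⁷, a¹⁸, a¹⁹} are distinct. Hence |G| = 34.

Answer: 34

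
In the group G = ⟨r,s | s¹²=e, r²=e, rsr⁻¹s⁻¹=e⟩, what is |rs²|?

Compute successive powers until reaching e:
  (rs²)¹ = rs², (rs²)² = s⁴, (rs²)³ = rs⁶, (rs²)⁴ = s⁸, (rs²)⁵ = rs¹⁰, (rs²)⁶ = e.
The smallest positive k with (rs²)ᵏ = e is 6.

Answer: 6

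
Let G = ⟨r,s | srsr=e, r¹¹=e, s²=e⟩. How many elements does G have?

Enumerate words in the generators, reducing via the relations: the distinct elements are
  {e, r, s, rs, r², r³, r⁴, r⁵, r⁶, r⁷, r⁸, r⁹, r²s, r³s, r¹⁰, r⁴s, r⁵s, r⁶s, r⁷s, r⁸s, r⁹s, r¹⁰s}.
No further products give new elements, so |G| = 22.

Answer: 22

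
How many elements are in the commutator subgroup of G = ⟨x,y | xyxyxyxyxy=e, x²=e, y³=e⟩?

G' = [G, G] is generated by all commutators. The generator-pair commutators are: [x, y] = xyxy².
The subgroup they normally generate is {e, x, y, y², xy, xyx, xyxy, xyxyx, y²xy²x, y²xy², y²x, xy², yx, yxy, yxyx, xy²xy²x, xy²xy², xy²x, y²xy, y²xyx, y²xyxy, yxy²xy², yxy²x, yxy², xyxy², xy²xy, xy²xyx, xy²xyxy, xyxy²xy², xyxy²x, y²xy²xy, xyxy²xy, xyxy²xyx, xyxy²xyxy, y²xy²xyxy², y²xy²xyx, y²xy²xyxy, y²xyxy²xy², y²xyxy²x, y²xyxy², yxyxy², yxy²xy, yxy²xyx, yxy²xyxy, yxyxy²xy², yxyxy²x, yxyxy²xy, xy²xyxy²xy², xy²xyxy²x, xy²xyxy², y²xyxy²xy, y²xyxy²xyx, yxy²xyxy²x, yxy²xyxy², xy²xyxy²xy, xy²xyxy²xyx, xyxy²xyxy²x, xyxy²xyxy², xyxy²xyxy²xy, yxy²xyxy²xy}, of order 60.
Check: |G/G'| = 60/60 = 1 is the order of the abelianisation.

Answer: 60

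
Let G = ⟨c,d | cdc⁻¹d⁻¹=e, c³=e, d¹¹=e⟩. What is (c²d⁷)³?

Compute successive powers of (c²d⁷), reducing at each step:
  (c²d⁷)²: (c²d⁷) · c² = cd⁷;   (cd⁷) · d⁷ = cd³
  (c²d⁷)³: (cd³) · c² = d³;   (d³) · d⁷ = d¹⁰

Answer: d¹⁰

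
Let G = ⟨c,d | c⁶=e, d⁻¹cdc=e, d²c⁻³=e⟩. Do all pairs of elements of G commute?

c·d = cd but d·c = c²d⁻¹, so c·d ≠ d·c and G is not abelian.

Answer: No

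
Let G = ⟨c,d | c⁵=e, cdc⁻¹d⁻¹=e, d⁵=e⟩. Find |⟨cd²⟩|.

|⟨cd²⟩| equals the order of cd². Compute successive powers until reaching e:
  (cd²)¹ = cd², (cd²)² = c²d⁴, (cd²)³ = c³d, (cd²)⁴ = c⁴d³, (cd²)⁵ = e.
The smallest positive k with (cd²)ᵏ = e is 5, so |⟨cd²⟩| = 5.

Answer: 5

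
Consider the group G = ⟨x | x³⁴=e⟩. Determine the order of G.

G is generated by a single element, so G is cyclic. The relator gives x³⁴ = e and no smaller power is forced to be e, so the 34 powers {e, x, x², x³, x⁴, x⁵, x⁶, x⁷, x⁸, x⁹, x²², x²³, x²¹, x²⁰, x²⁴, x²⁵, x²⁶, x²⁷, x²⁸, x²⁹, x³², x³³, x³¹, x³⁰, x¹², x¹³, x¹¹, x¹⁰, x¹⁴, x¹⁵, x¹⁶, x¹⁷, x¹⁸, x¹⁹} are distinct. Hence |G| = 34.

Answer: 34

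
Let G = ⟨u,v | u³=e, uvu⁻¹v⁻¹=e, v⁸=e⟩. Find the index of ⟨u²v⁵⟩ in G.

First find ord(u²v⁵) by computing successive powers:
  (u²v⁵)¹ = u²v⁵, (u²v⁵)² = uv², (u²v⁵)³ = v⁷, (u²v⁵)⁴ = u²v⁴, (u²v⁵)⁵ = uv, (u²v⁵)⁶ = v⁶, (u²v⁵)⁷ = u²v³, (u²v⁵)⁸ = u, (u²v⁵)⁹ = v⁵, (u²v⁵)¹⁰ = u²v², (u²v⁵)¹¹ = uv⁷, (u²v⁵)¹² = v⁴, (u²v⁵)¹³ = u²v, (u²v⁵)¹⁴ = uv⁶, (u²v⁵)¹⁵ = v³, (u²v⁵)¹⁶ = u², (u²v⁵)¹⁷ = uv⁵, (u²v⁵)¹⁸ = v², (u²v⁵)¹⁹ = u²v⁷, (u²v⁵)²⁰ = uv⁴, (u²v⁵)²¹ = v, (u²v⁵)²² = u²v⁶, (u²v⁵)²³ = uv³, (u²v⁵)²⁴ = e.
So |⟨u²v⁵⟩| = ord(u²v⁵) = 24. With |G| = 24, by Lagrange [G : ⟨u²v⁵⟩] = 24/24 = 1.

Answer: 1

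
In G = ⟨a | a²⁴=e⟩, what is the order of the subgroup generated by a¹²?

|⟨a¹²⟩| equals the order of a¹². Compute successive powers until reaching e:
  (a¹²)¹ = a¹², (a¹²)² = e.
The smallest positive k with (a¹²)ᵏ = e is 2, so |⟨a¹²⟩| = 2.

Answer: 2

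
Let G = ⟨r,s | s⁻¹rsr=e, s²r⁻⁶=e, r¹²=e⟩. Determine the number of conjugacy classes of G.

The conjugacy classes (representative and size) are:
  [e] (size 1), [r¹¹] (size 2), [r²] (size 2), [r⁹] (size 2), [r⁴] (size 2), [r⁵] (size 2), [r⁶] (size 1), [r²s] (size 6), [rs] (size 6).
Class equation: 1 + 2 + 2 + 2 + 2 + 2 + 1 + 6 + 6 = 24 = |G|. So G has 9 conjugacy classes.

Answer: 9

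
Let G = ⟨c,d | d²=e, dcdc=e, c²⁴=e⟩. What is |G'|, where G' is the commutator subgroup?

G' = [G, G] is generated by all commutators. The generator-pair commutators are: [c, d] = c².
The subgroup they normally generate is {e, c², c⁴, c⁶, c⁸, c¹⁰, c¹², c¹⁴, c¹⁶, c¹⁸, c²⁰, c²²}, of order 12.
Check: |G/G'| = 48/12 = 4 is the order of the abelianisation.

Answer: 12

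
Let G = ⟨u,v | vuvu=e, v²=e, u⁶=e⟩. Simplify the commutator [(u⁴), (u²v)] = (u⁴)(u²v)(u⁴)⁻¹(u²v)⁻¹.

[(u⁴), (u²v)] = (u⁴)·(u²v)·(u⁴)⁻¹·(u²v)⁻¹.
  (u⁴) · (u²v) = v
  v · (u²) = u⁴v
  (u⁴v) · (u²v) = u²

Answer: u²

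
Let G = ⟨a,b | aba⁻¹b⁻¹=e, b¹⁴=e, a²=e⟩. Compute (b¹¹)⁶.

Compute successive powers of (b¹¹), reducing at each step:
  (b¹¹)²: (b¹¹) · b¹¹ = b⁸
  (b¹¹)³: (b⁸) · b¹¹ = b⁵
  (b¹¹)⁴: (b⁵) · b¹¹ = b²
  (b¹¹)⁵: (b²) · b¹¹ = b¹³
  (b¹¹)⁶: (b¹³) · b¹¹ = b¹⁰

Answer: b¹⁰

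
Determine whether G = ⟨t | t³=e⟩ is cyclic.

|G| = 3. The element t has order 3 (its powers give 3 distinct elements), so ⟨t⟩ = G and G is cyclic.

Answer: Yes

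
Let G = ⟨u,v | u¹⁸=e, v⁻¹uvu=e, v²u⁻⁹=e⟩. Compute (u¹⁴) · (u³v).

Compute (u¹⁴) · (u³v) by multiplying left to right and reducing via the relations at each step:
  (u¹⁴) · u³ = u¹⁷
  (u¹⁷) · v = u⁸v⁻¹

Answer: u⁸v⁻¹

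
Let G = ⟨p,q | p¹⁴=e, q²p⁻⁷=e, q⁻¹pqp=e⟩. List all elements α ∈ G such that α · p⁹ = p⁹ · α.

⟨p⁹⟩ ⊆ C_G(p⁹) since powers of p⁹ commute with p⁹; so |C_G(p⁹)| ≥ |⟨p⁹⟩| = 14.
By orbit–stabilizer, |C_G(p⁹)| = |G| / |conj. class of p⁹| = 28 / 2 = 14.
The 14 elements commuting with p⁹ are {e, p, p², p³, p⁴, p⁵, p⁶, p⁷, p⁸, p⁹, p¹⁰, p¹¹, p¹², p¹³}.

Answer: {e, p, p², p³, p⁴, p⁵, p⁶, p⁷, p⁸, p⁹, p¹⁰, p¹¹, p¹², p¹³}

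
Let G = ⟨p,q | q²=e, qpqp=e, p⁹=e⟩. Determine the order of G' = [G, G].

G' = [G, G] is generated by all commutators. The generator-pair commutators are: [p, q] = p².
The subgroup they normally generate is {e, p, p², p³, p⁴, p⁵, p⁶, p⁷, p⁸}, of order 9.
Check: |G/G'| = 18/9 = 2 is the order of the abelianisation.

Answer: 9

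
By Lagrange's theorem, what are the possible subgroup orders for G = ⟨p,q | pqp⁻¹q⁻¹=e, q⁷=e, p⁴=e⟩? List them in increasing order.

|G| = 28 = 2² · 7. By Lagrange's theorem the order of any subgroup divides 28; the divisors of 28 are 1, 2, 4, 7, 14, 28.

Answer: 1, 2, 4, 7, 14, 28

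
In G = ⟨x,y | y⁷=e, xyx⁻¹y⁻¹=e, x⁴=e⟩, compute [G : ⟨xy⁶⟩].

First find ord(xy⁶) by computing successive powers:
  (xy⁶)¹ = xy⁶, (xy⁶)² = x²y⁵, (xy⁶)³ = x³y⁴, (xy⁶)⁴ = y³, (xy⁶)⁵ = xy², (xy⁶)⁶ = x²y, (xy⁶)⁷ = x³, (xy⁶)⁸ = y⁶, (xy⁶)⁹ = xy⁵, (xy⁶)¹⁰ = x²y⁴, (xy⁶)¹¹ = x³y³, (xy⁶)¹² = y², (xy⁶)¹³ = xy, (xy⁶)¹⁴ = x², (xy⁶)¹⁵ = x³y⁶, (xy⁶)¹⁶ = y⁵, (xy⁶)¹⁷ = xy⁴, (xy⁶)¹⁸ = x²y³, (xy⁶)¹⁹ = x³y², (xy⁶)²⁰ = y, (xy⁶)²¹ = x, (xy⁶)²² = x²y⁶, (xy⁶)²³ = x³y⁵, (xy⁶)²⁴ = y⁴, (xy⁶)²⁵ = xy³, (xy⁶)²⁶ = x²y², (xy⁶)²⁷ = x³y, (xy⁶)²⁸ = e.
So |⟨xy⁶⟩| = ord(xy⁶) = 28. With |G| = 28, by Lagrange [G : ⟨xy⁶⟩] = 28/28 = 1.

Answer: 1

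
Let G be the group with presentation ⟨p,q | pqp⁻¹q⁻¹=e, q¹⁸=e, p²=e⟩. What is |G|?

Enumerate words in the generators, reducing via the relations: the distinct elements are
  {e, p, q, pq, q², q³, q⁴, q⁵, q⁶, q⁷, q⁸, q⁹, pq², pq³, pq⁴, pq⁵, pq⁶, pq⁷, pq⁸, pq⁹, q¹², q¹³, q¹¹, q¹⁰, q¹⁴, q¹⁵, q¹⁶, q¹⁷, pq¹², pq¹³, pq¹¹, pq¹⁰, pq¹⁴, pq¹⁵, pq¹⁶, pq¹⁷}.
No further products give new elements, so |G| = 36.

Answer: 36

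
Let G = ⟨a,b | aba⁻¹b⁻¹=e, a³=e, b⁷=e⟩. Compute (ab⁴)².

Compute successive powers of (ab⁴), reducing at each step:
  (ab⁴)²: (ab⁴) · a = a²b⁴;   (a²b⁴) · b⁴ = a²b

Answer: a²b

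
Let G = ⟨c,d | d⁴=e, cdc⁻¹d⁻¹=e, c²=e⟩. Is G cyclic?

|G| = 8, but the maximum element order in G is 4 < 8. No single element generates all of G, so G is not cyclic.

Answer: No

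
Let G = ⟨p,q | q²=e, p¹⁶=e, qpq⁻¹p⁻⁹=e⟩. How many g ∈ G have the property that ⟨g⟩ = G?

⟨g⟩ = G would require ord(g) = |G| = 32, but the maximum element order in G is 16 < 32. So G is not cyclic and no single element generates it: the count is 0.

Answer: 0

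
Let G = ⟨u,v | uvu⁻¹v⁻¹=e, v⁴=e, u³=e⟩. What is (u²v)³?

Compute successive powers of (u²v), reducing at each step:
  (u²v)²: (u²v) · u² = uv;   (uv) · v = uv²
  (u²v)³: (uv²) · u² = v²;   (v²) · v = v³

Answer: v³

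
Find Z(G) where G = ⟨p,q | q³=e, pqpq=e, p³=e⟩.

An element z ∈ Z(G) iff z commutes with every generator.
For example e is central: e·p = p = p·e; e·q = q = q·e.
Whereas p ∉ Z(G) since p·q = pq ≠ p²q² = q·p.
Checking each of the 12 elements this way gives Z(G) = {e}, of order 1.

Answer: {e}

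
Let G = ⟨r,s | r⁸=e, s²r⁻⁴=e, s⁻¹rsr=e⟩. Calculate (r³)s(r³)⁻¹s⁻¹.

[(r³), s] = (r³)·s·(r³)⁻¹·s⁻¹.
  (r³) · s = r³s
  (r³s) · (r⁵) = r²s⁻¹
  (r²s⁻¹) · (s⁻¹) = r⁶

Answer: r⁶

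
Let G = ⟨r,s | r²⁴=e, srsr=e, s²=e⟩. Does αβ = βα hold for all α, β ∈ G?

r·s = rs but s·r = r²³s, so r·s ≠ s·r and G is not abelian.

Answer: No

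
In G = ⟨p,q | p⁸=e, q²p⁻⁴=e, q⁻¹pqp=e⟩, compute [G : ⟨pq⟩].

First find ord(pq) by computing successive powers:
  (pq)¹ = pq, (pq)² = p⁴, (pq)³ = pq⁻¹, (pq)⁴ = e.
So |⟨pq⟩| = ord(pq) = 4. With |G| = 16, by Lagrange [G : ⟨pq⟩] = 16/4 = 4.

Answer: 4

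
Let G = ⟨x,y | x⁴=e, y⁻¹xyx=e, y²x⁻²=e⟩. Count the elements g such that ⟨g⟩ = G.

⟨g⟩ = G would require ord(g) = |G| = 8, but the maximum element order in G is 4 < 8. So G is not cyclic and no single element generates it: the count is 0.

Answer: 0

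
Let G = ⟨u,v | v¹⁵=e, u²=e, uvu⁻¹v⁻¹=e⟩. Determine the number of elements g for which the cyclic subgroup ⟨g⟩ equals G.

G is cyclic of order 30. An element generates G iff its order is 30, and a cyclic group of order 30 has exactly φ(30) = 8 such elements.

Answer: 8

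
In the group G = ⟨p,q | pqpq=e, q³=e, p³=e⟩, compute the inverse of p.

The order of p is 3 (smallest k with pᵏ = e), so p⁻¹ = p² = p².
Check: p · (p²) → p · p² = e, giving e as required.

Answer: p²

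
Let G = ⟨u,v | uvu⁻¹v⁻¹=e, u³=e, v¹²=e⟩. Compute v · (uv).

Compute v · (uv) by multiplying left to right and reducing via the relations at each step:
  v · u = uv
  (uv) · v = uv²

Answer: uv²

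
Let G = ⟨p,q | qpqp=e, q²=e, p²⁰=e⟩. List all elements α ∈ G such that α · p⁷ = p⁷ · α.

⟨p⁷⟩ ⊆ C_G(p⁷) since powers of p⁷ commute with p⁷; so |C_G(p⁷)| ≥ |⟨p⁷⟩| = 20.
By orbit–stabilizer, |C_G(p⁷)| = |G| / |conj. class of p⁷| = 40 / 2 = 20.
The 20 elements commuting with p⁷ are {e, p, p², p³, p⁴, p⁵, p⁶, p⁷, p⁸, p⁹, p¹⁰, p¹¹, p¹², p¹³, p¹⁴, p¹⁵, p¹⁶, p¹⁷, p¹⁸, p¹⁹}.

Answer: {e, p, p², p³, p⁴, p⁵, p⁶, p⁷, p⁸, p⁹, p¹⁰, p¹¹, p¹², p¹³, p¹⁴, p¹⁵, p¹⁶, p¹⁷, p¹⁸, p¹⁹}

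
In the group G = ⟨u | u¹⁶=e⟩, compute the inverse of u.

The order of u is 16 (smallest k with uᵏ = e), so u⁻¹ = u¹⁵ = u¹⁵.
Check: u · (u¹⁵) → u · u¹⁵ = e, giving e as required.

Answer: u¹⁵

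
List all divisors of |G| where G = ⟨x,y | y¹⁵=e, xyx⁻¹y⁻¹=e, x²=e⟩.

|G| = 30 = 2 · 3 · 5. By Lagrange's theorem the order of any subgroup divides 30; the divisors of 30 are 1, 2, 3, 5, 6, 10, 15, 30.

Answer: 1, 2, 3, 5, 6, 10, 15, 30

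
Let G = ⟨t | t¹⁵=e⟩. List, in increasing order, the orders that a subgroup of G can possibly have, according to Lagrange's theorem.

|G| = 15 = 3 · 5. By Lagrange's theorem the order of any subgroup divides 15; the divisors of 15 are 1, 3, 5, 15.

Answer: 1, 3, 5, 15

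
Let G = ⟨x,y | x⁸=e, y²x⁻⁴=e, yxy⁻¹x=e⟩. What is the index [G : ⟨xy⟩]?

First find ord(xy) by computing successive powers:
  (xy)¹ = xy, (xy)² = x⁴, (xy)³ = xy⁻¹, (xy)⁴ = e.
So |⟨xy⟩| = ord(xy) = 4. With |G| = 16, by Lagrange [G : ⟨xy⟩] = 16/4 = 4.

Answer: 4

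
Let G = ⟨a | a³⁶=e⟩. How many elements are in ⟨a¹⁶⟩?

|⟨a¹⁶⟩| equals the order of a¹⁶. Compute successive powers until reaching e:
  (a¹⁶)¹ = a¹⁶, (a¹⁶)² = a³², (a¹⁶)³ = a¹², (a¹⁶)⁴ = a²⁸, (a¹⁶)⁵ = a⁸, (a¹⁶)⁶ = a²⁴, (a¹⁶)⁷ = a⁴, (a¹⁶)⁸ = a²⁰, (a¹⁶)⁹ = e.
The smallest positive k with (a¹⁶)ᵏ = e is 9, so |⟨a¹⁶⟩| = 9.

Answer: 9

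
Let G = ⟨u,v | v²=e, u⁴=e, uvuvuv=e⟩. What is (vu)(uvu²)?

Compute (vu) · (uvu²) by multiplying left to right and reducing via the relations at each step:
  (vu) · u = vu²
  (vu²) · v = vu²v
  (vu²v) · u² = u²vu²v

Answer: u²vu²v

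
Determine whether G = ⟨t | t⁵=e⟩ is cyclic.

|G| = 5. The element t has order 5 (its powers give 5 distinct elements), so ⟨t⟩ = G and G is cyclic.

Answer: Yes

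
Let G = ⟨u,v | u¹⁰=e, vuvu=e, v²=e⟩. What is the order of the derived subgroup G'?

G' = [G, G] is generated by all commutators. The generator-pair commutators are: [u, v] = u².
The subgroup they normally generate is {e, u², u⁴, u⁶, u⁸}, of order 5.
Check: |G/G'| = 20/5 = 4 is the order of the abelianisation.

Answer: 5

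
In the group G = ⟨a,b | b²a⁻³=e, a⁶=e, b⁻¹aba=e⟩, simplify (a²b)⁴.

Compute successive powers of (a²b), reducing at each step:
  (a²b)²: (a²b) · a² = b;   b · b = a³
  (a²b)³: (a³) · a² = a⁵;   (a⁵) · b = a²b⁻¹
  (a²b)⁴: (a²b⁻¹) · a² = b⁻¹;   (b⁻¹) · b = e

Answer: e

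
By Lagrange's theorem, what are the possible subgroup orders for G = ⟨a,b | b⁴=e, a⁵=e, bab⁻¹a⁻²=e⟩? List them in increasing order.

|G| = 20 = 2² · 5. By Lagrange's theorem the order of any subgroup divides 20; the divisors of 20 are 1, 2, 4, 5, 10, 20.

Answer: 1, 2, 4, 5, 10, 20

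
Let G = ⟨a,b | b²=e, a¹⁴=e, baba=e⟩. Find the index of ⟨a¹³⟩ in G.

First find ord(a¹³) by computing successive powers:
  (a¹³)¹ = a¹³, (a¹³)² = a¹², (a¹³)³ = a¹¹, (a¹³)⁴ = a¹⁰, (a¹³)⁵ = a⁹, (a¹³)⁶ = a⁸, (a¹³)⁷ = a⁷, (a¹³)⁸ = a⁶, (a¹³)⁹ = a⁵, (a¹³)¹⁰ = a⁴, (a¹³)¹¹ = a³, (a¹³)¹² = a², (a¹³)¹³ = a, (a¹³)¹⁴ = e.
So |⟨a¹³⟩| = ord(a¹³) = 14. With |G| = 28, by Lagrange [G : ⟨a¹³⟩] = 28/14 = 2.

Answer: 2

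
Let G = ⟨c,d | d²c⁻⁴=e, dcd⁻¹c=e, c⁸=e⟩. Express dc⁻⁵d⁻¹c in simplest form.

Multiply left to right, reducing at each step:
  d · c⁻⁵ = cd⁻¹
  (cd⁻¹) · d⁻¹ = c⁵
  (c⁵) · c = c⁶

Answer: c⁶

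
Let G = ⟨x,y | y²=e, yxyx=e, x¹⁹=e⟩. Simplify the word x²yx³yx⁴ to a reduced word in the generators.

Multiply left to right, reducing at each step:
  (x²) · y = x²y
  (x²y) · x³ = x¹⁸y
  (x¹⁸y) · y = x¹⁸
  (x¹⁸) · x⁴ = x³

Answer: x³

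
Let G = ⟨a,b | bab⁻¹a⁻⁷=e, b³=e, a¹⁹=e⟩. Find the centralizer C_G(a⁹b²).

⟨a⁹b²⟩ ⊆ C_G(a⁹b²) since powers of a⁹b² commute with a⁹b²; so |C_G(a⁹b²)| ≥ |⟨a⁹b²⟩| = 3.
By orbit–stabilizer, |C_G(a⁹b²)| = |G| / |conj. class of a⁹b²| = 57 / 19 = 3.
The 3 elements commuting with a⁹b² are {e, a¹³b, a⁹b²}.

Answer: {e, a¹³b, a⁹b²}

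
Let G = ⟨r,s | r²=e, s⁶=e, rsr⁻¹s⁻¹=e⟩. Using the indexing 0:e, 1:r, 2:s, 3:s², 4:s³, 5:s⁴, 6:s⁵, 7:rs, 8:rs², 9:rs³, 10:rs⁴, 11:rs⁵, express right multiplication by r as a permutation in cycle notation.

(0 1)(2 7)(3 8)(4 9)(5 10)(6 11)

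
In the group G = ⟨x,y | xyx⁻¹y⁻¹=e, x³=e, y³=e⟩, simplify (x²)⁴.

Compute successive powers of (x²), reducing at each step:
  (x²)²: (x²) · x² = x
  (x²)³: x · x² = e
  (x²)⁴: e · x² = x²

Answer: x²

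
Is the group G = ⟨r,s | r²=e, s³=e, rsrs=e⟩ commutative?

r·s = rs but s·r = rs², so r·s ≠ s·r and G is not abelian.

Answer: No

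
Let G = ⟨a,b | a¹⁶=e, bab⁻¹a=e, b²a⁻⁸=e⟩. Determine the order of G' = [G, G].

G' = [G, G] is generated by all commutators. The generator-pair commutators are: [a, b] = a².
The subgroup they normally generate is {e, a², a⁴, a⁶, a⁸, a¹⁰, a¹², a¹⁴}, of order 8.
Check: |G/G'| = 32/8 = 4 is the order of the abelianisation.

Answer: 8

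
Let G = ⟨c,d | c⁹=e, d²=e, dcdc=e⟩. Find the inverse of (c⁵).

The order of (c⁵) is 9 (smallest k with (c⁵)ᵏ = e), so (c⁵)⁻¹ = (c⁵)⁸ = c⁴.
Check: (c⁵) · (c⁴) → (c⁵) · c⁴ = e, giving e as required.

Answer: c⁴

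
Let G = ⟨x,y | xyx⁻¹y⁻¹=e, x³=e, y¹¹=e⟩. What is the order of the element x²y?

Compute successive powers until reaching e:
  (x²y)¹ = x²y, (x²y)² = xy², (x²y)³ = y³, (x²y)⁴ = x²y⁴, (x²y)⁵ = xy⁵, (x²y)⁶ = y⁶, (x²y)⁷ = x²y⁷, (x²y)⁸ = xy⁸, (x²y)⁹ = y⁹, (x²y)¹⁰ = x²y¹⁰, (x²y)¹¹ = x, (x²y)¹² = y, (x²y)¹³ = x²y², (x²y)¹⁴ = xy³, (x²y)¹⁵ = y⁴, (x²y)¹⁶ = x²y⁵, (x²y)¹⁷ = xy⁶, (x²y)¹⁸ = y⁷, (x²y)¹⁹ = x²y⁸, (x²y)²⁰ = xy⁹, (x²y)²¹ = y¹⁰, (x²y)²² = x², (x²y)²³ = xy, (x²y)²⁴ = y², (x²y)²⁵ = x²y³, (x²y)²⁶ = xy⁴, (x²y)²⁷ = y⁵, (x²y)²⁸ = x²y⁶, (x²y)²⁹ = xy⁷, (x²y)³⁰ = y⁸, (x²y)³¹ = x²y⁹, (x²y)³² = xy¹⁰, (x²y)³³ = e.
The smallest positive k with (x²y)ᵏ = e is 33.

Answer: 33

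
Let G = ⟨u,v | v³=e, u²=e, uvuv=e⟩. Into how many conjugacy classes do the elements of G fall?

The conjugacy classes (representative and size) are:
  [e] (size 1), [uv²] (size 3), [v²] (size 2).
Class equation: 1 + 3 + 2 = 6 = |G|. So G has 3 conjugacy classes.

Answer: 3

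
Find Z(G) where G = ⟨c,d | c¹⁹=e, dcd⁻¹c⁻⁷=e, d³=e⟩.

An element z ∈ Z(G) iff z commutes with every generator.
For example e is central: e·c = c = c·e; e·d = d = d·e.
Whereas c ∉ Z(G) since c·d = cd ≠ c⁷d = d·c.
Checking each of the 57 elements this way gives Z(G) = {e}, of order 1.

Answer: {e}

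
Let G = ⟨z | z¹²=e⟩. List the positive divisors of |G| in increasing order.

|G| = 12 = 2² · 3. By Lagrange's theorem the order of any subgroup divides 12; the divisors of 12 are 1, 2, 3, 4, 6, 12.

Answer: 1, 2, 3, 4, 6, 12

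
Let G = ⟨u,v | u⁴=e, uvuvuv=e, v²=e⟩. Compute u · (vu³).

Compute u · (vu³) by multiplying left to right and reducing via the relations at each step:
  u · v = uv
  (uv) · u³ = uvu³

Answer: uvu³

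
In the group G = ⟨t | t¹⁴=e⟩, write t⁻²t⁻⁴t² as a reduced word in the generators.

Multiply left to right, reducing at each step:
  (t¹²) · t⁻⁴ = t⁸
  (t⁸) · t² = t¹⁰

Answer: t¹⁰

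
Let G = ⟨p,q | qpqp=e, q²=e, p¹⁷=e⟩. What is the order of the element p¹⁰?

Compute successive powers until reaching e:
  (p¹⁰)¹ = p¹⁰, (p¹⁰)² = p³, (p¹⁰)³ = p¹³, (p¹⁰)⁴ = p⁶, (p¹⁰)⁵ = p¹⁶, (p¹⁰)⁶ = p⁹, (p¹⁰)⁷ = p², (p¹⁰)⁸ = p¹², (p¹⁰)⁹ = p⁵, (p¹⁰)¹⁰ = p¹⁵, (p¹⁰)¹¹ = p⁸, (p¹⁰)¹² = p, (p¹⁰)¹³ = p¹¹, (p¹⁰)¹⁴ = p⁴, (p¹⁰)¹⁵ = p¹⁴, (p¹⁰)¹⁶ = p⁷, (p¹⁰)¹⁷ = e.
The smallest positive k with (p¹⁰)ᵏ = e is 17.

Answer: 17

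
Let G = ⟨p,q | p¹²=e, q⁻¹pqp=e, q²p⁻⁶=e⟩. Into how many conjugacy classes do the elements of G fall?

The conjugacy classes (representative and size) are:
  [e] (size 1), [p¹¹] (size 2), [p²] (size 2), [p⁹] (size 2), [p⁴] (size 2), [p⁵] (size 2), [p⁶] (size 1), [p²q] (size 6), [pq] (size 6).
Class equation: 1 + 2 + 2 + 2 + 2 + 2 + 1 + 6 + 6 = 24 = |G|. So G has 9 conjugacy classes.

Answer: 9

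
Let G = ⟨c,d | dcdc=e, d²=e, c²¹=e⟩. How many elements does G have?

Enumerate words in the generators, reducing via the relations: the distinct elements are
  {c, d, e, cd, c², c³, c⁴, c⁵, c⁶, c⁷, c⁸, c⁹, c²d, c²⁰, c³d, c¹², c¹³, c¹¹, c¹⁰, c¹⁴, c¹⁵, c¹⁶, c¹⁷, c¹⁸, c¹⁹, c⁴d, c⁵d, c⁶d, c⁷d, c⁸d, c⁹d, c²⁰d, c¹²d, c¹³d, c¹¹d, c¹⁰d, c¹⁴d, c¹⁵d, c¹⁶d, c¹⁷d, c¹⁸d, c¹⁹d}.
No further products give new elements, so |G| = 42.

Answer: 42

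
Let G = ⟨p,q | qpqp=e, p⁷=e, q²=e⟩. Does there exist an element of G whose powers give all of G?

Every cyclic group is abelian. But p·q = pq while q·p = p⁶q, so p·q ≠ q·p and G is not abelian. Hence G is not cyclic.

Answer: No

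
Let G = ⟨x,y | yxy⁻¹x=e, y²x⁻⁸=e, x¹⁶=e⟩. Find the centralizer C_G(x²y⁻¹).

⟨x²y⁻¹⟩ ⊆ C_G(x²y⁻¹) since powers of x²y⁻¹ commute with x²y⁻¹; so |C_G(x²y⁻¹)| ≥ |⟨x²y⁻¹⟩| = 4.
By orbit–stabilizer, |C_G(x²y⁻¹)| = |G| / |conj. class of x²y⁻¹| = 32 / 8 = 4.
The 4 elements commuting with x²y⁻¹ are {e, x⁸, x²y, x²y⁻¹}.

Answer: {e, x⁸, x²y, x²y⁻¹}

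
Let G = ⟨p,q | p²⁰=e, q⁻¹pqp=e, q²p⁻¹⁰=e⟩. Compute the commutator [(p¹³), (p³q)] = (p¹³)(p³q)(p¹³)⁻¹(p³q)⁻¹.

[(p¹³), (p³q)] = (p¹³)·(p³q)·(p¹³)⁻¹·(p³q)⁻¹.
  (p¹³) · (p³q) = p⁶q⁻¹
  (p⁶q⁻¹) · (p⁷) = p⁹q
  (p⁹q) · (p³q⁻¹) = p⁶

Answer: p⁶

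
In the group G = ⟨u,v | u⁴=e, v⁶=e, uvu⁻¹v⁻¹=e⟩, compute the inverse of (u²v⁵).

The order of (u²v⁵) is 6 (smallest k with (u²v⁵)ᵏ = e), so (u²v⁵)⁻¹ = (u²v⁵)⁵ = u²v.
Check: (u²v⁵) · (u²v) → (u²v⁵) · u² = v⁵;   (v⁵) · v = e, giving e as required.

Answer: u²v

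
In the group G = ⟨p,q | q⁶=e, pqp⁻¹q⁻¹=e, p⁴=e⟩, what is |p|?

Compute successive powers until reaching e:
  p¹ = p, p² = p², p³ = p³, p⁴ = e.
The smallest positive k with pᵏ = e is 4.

Answer: 4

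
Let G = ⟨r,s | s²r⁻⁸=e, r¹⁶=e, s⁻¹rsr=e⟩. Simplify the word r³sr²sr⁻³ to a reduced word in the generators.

Multiply left to right, reducing at each step:
  (r³) · s = r³s
  (r³s) · r² = rs
  (rs) · s = r⁹
  (r⁹) · r⁻³ = r⁶

Answer: r⁶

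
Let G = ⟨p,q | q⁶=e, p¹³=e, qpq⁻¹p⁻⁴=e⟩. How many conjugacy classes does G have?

The conjugacy classes (representative and size) are:
  [e] (size 1), [p⁴] (size 6), [p¹¹] (size 6), [p⁷q] (size 13), [p⁸q²] (size 13), [p¹²q³] (size 13), [p⁵q⁴] (size 13), [p¹¹q⁵] (size 13).
Class equation: 1 + 6 + 6 + 13 + 13 + 13 + 13 + 13 = 78 = |G|. So G has 8 conjugacy classes.

Answer: 8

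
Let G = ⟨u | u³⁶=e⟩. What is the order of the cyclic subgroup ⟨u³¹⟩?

|⟨u³¹⟩| equals the order of u³¹. Compute successive powers until reaching e:
  (u³¹)¹ = u³¹, (u³¹)² = u²⁶, (u³¹)³ = u²¹, (u³¹)⁴ = u¹⁶, (u³¹)⁵ = u¹¹, (u³¹)⁶ = u⁶, (u³¹)⁷ = u, (u³¹)⁸ = u³², (u³¹)⁹ = u²⁷, (u³¹)¹⁰ = u²², (u³¹)¹¹ = u¹⁷, (u³¹)¹² = u¹², (u³¹)¹³ = u⁷, (u³¹)¹⁴ = u², (u³¹)¹⁵ = u³³, (u³¹)¹⁶ = u²⁸, (u³¹)¹⁷ = u²³, (u³¹)¹⁸ = u¹⁸, (u³¹)¹⁹ = u¹³, (u³¹)²⁰ = u⁸, (u³¹)²¹ = u³, (u³¹)²² = u³⁴, (u³¹)²³ = u²⁹, (u³¹)²⁴ = u²⁴, (u³¹)²⁵ = u¹⁹, (u³¹)²⁶ = u¹⁴, (u³¹)²⁷ = u⁹, (u³¹)²⁸ = u⁴, (u³¹)²⁹ = u³⁵, (u³¹)³⁰ = u³⁰, (u³¹)³¹ = u²⁵, (u³¹)³² = u²⁰, (u³¹)³³ = u¹⁵, (u³¹)³⁴ = u¹⁰, (u³¹)³⁵ = u⁵, (u³¹)³⁶ = e.
The smallest positive k with (u³¹)ᵏ = e is 36, so |⟨u³¹⟩| = 36.

Answer: 36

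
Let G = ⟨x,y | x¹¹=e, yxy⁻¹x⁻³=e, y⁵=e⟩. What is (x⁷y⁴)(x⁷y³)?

Compute (x⁷y⁴) · (x⁷y³) by multiplying left to right and reducing via the relations at each step:
  (x⁷y⁴) · x⁷ = x²y⁴
  (x²y⁴) · y³ = x²y²

Answer: x²y²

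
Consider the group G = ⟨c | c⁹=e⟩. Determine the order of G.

G is generated by a single element, so G is cyclic. The relator gives c⁹ = e and no smaller power is forced to be e, so the 9 powers {c, e, c², c³, c⁴, c⁵, c⁶, c⁷, c⁸} are distinct. Hence |G| = 9.

Answer: 9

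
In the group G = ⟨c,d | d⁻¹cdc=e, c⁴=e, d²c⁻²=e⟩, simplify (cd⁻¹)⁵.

Compute successive powers of (cd⁻¹), reducing at each step:
  (cd⁻¹)²: (cd⁻¹) · c = d⁻¹;   (d⁻¹) · d⁻¹ = c²
  (cd⁻¹)³: (c²) · c = c³;   (c³) · d⁻¹ = cd
  (cd⁻¹)⁴: (cd) · c = d;   d · d⁻¹ = e
  (cd⁻¹)⁵: e · c = c;   c · d⁻¹ = cd⁻¹

Answer: cd⁻¹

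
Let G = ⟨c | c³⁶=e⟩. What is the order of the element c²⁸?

Compute successive powers until reaching e:
  (c²⁸)¹ = c²⁸, (c²⁸)² = c²⁰, (c²⁸)³ = c¹², (c²⁸)⁴ = c⁴, (c²⁸)⁵ = c³², (c²⁸)⁶ = c²⁴, (c²⁸)⁷ = c¹⁶, (c²⁸)⁸ = c⁸, (c²⁸)⁹ = e.
The smallest positive k with (c²⁸)ᵏ = e is 9.

Answer: 9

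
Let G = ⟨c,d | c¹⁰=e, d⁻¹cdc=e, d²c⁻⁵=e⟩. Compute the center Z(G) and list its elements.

An element z ∈ Z(G) iff z commutes with every generator.
For example c⁵ is central: (c⁵)·c = c⁶ = c·(c⁵); (c⁵)·d = d⁻¹ = d·(c⁵).
Whereas c ∉ Z(G) since c·d = cd ≠ c⁴d⁻¹ = d·c.
Checking each of the 20 elements this way gives Z(G) = {e, c⁵}, of order 2.

Answer: {e, c⁵}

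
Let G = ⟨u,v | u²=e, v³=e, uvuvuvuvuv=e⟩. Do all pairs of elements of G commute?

u·v = uv but v·u = vu, so u·v ≠ v·u and G is not abelian.

Answer: No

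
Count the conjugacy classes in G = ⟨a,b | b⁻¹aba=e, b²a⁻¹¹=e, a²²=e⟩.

The conjugacy classes (representative and size) are:
  [e] (size 1), [a²¹] (size 2), [a²] (size 2), [a³] (size 2), [a¹⁸] (size 2), [a¹⁷] (size 2), [a⁶] (size 2), [a⁷] (size 2), [a⁸] (size 2), [a¹³] (size 2), [a¹²] (size 2), [a¹¹] (size 1), [a¹⁰b] (size 11), [a⁷b] (size 11).
Class equation: 1 + 2 + 2 + 2 + 2 + 2 + 2 + 2 + 2 + 2 + 2 + 1 + 11 + 11 = 44 = |G|. So G has 14 conjugacy classes.

Answer: 14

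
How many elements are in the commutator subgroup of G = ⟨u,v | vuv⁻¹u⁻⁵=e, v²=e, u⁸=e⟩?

G' = [G, G] is generated by all commutators. The generator-pair commutators are: [u, v] = u⁴.
The subgroup they normally generate is {e, u⁴}, of order 2.
Check: |G/G'| = 16/2 = 8 is the order of the abelianisation.

Answer: 2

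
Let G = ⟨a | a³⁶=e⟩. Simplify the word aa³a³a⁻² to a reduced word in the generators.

Multiply left to right, reducing at each step:
  a · a³ = a⁴
  (a⁴) · a³ = a⁷
  (a⁷) · a⁻² = a⁵

Answer: a⁵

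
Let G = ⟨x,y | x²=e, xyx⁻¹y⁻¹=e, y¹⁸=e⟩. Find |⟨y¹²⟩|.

|⟨y¹²⟩| equals the order of y¹². Compute successive powers until reaching e:
  (y¹²)¹ = y¹², (y¹²)² = y⁶, (y¹²)³ = e.
The smallest positive k with (y¹²)ᵏ = e is 3, so |⟨y¹²⟩| = 3.

Answer: 3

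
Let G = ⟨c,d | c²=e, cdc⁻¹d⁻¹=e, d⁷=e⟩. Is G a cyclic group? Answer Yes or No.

|G| = 14. The element cd has order 14 (its powers give 14 distinct elements), so ⟨cd⟩ = G and G is cyclic.

Answer: Yes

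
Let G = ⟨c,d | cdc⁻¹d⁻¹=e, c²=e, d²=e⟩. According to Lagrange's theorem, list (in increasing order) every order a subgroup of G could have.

|G| = 4 = 2². By Lagrange's theorem the order of any subgroup divides 4; the divisors of 4 are 1, 2, 4.

Answer: 1, 2, 4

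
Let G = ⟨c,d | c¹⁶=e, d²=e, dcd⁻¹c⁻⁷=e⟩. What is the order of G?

Enumerate words in the generators, reducing via the relations: the distinct elements are
  {c, d, e, cd, c², c³, c⁴, c⁵, c⁶, c⁷, c⁸, c⁹, c²d, c³d, c¹², c¹³, c¹¹, c¹⁰, c¹⁴, c¹⁵, c⁴d, c⁵d, c⁶d, c⁷d, c⁸d, c⁹d, c¹²d, c¹³d, c¹¹d, c¹⁰d, c¹⁴d, c¹⁵d}.
No further products give new elements, so |G| = 32.

Answer: 32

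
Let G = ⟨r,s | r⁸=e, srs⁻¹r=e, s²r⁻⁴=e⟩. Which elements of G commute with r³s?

⟨r³s⟩ ⊆ C_G(r³s) since powers of r³s commute with r³s; so |C_G(r³s)| ≥ |⟨r³s⟩| = 4.
By orbit–stabilizer, |C_G(r³s)| = |G| / |conj. class of r³s| = 16 / 4 = 4.
The 4 elements commuting with r³s are {e, r⁴, r³s⁻¹, r³s}.

Answer: {e, r⁴, r³s⁻¹, r³s}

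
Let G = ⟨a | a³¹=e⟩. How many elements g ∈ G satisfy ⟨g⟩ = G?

G is cyclic of order 31. An element generates G iff its order is 31, and a cyclic group of order 31 has exactly φ(31) = 30 such elements.

Answer: 30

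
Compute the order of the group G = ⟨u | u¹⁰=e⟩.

G is generated by a single element, so G is cyclic. The relator gives u¹⁰ = e and no smaller power is forced to be e, so the 10 powers {e, u, u², u³, u⁴, u⁵, u⁶, u⁷, u⁸, u⁹} are distinct. Hence |G| = 10.

Answer: 10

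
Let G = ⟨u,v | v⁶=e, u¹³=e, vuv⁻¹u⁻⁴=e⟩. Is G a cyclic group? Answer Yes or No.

Every cyclic group is abelian. But u·v = uv while v·u = u⁴v, so u·v ≠ v·u and G is not abelian. Hence G is not cyclic.

Answer: No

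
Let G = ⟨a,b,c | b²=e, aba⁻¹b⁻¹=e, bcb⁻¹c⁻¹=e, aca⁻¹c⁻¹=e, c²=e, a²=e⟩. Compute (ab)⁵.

Compute successive powers of (ab), reducing at each step:
  (ab)²: (ab) · a = b;   b · b = e
  (ab)³: e · a = a;   a · b = ab
  (ab)⁴: (ab) · a = b;   b · b = e
  (ab)⁵: e · a = a;   a · b = ab

Answer: ab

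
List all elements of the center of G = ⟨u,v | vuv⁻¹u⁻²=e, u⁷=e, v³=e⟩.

An element z ∈ Z(G) iff z commutes with every generator.
For example e is central: e·u = u = u·e; e·v = v = v·e.
Whereas u ∉ Z(G) since u·v = uv ≠ u²v = v·u.
Checking each of the 21 elements this way gives Z(G) = {e}, of order 1.

Answer: {e}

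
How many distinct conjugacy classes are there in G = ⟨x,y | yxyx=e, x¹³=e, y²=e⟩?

The conjugacy classes (representative and size) are:
  [e] (size 1), [x¹²] (size 2), [x¹¹] (size 2), [x³] (size 2), [x⁴] (size 2), [x⁸] (size 2), [x⁶] (size 2), [y] (size 13).
Class equation: 1 + 2 + 2 + 2 + 2 + 2 + 2 + 13 = 26 = |G|. So G has 8 conjugacy classes.

Answer: 8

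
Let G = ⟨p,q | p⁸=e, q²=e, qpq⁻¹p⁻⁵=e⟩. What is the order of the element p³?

Compute successive powers until reaching e:
  (p³)¹ = p³, (p³)² = p⁶, (p³)³ = p, (p³)⁴ = p⁴, (p³)⁵ = p⁷, (p³)⁶ = p², (p³)⁷ = p⁵, (p³)⁸ = e.
The smallest positive k with (p³)ᵏ = e is 8.

Answer: 8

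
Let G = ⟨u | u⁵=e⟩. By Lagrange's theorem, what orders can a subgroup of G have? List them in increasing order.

|G| = 5 = 5. By Lagrange's theorem the order of any subgroup divides 5; the divisors of 5 are 1, 5.

Answer: 1, 5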